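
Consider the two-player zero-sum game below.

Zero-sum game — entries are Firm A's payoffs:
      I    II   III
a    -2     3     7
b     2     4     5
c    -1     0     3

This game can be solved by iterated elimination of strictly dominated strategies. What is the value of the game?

Column II is strictly dominated by I for Firm B (-2<3, 2<4, -1<0); eliminate II.
Row c is strictly dominated by row b (2>-1, 5>3); eliminate c.
Column III is strictly dominated by I for Firm B (-2<7, 2<5); eliminate III.
Row a is strictly dominated by row b (2>-2); eliminate a.
Only (b, I) remains, with payoff 2.

2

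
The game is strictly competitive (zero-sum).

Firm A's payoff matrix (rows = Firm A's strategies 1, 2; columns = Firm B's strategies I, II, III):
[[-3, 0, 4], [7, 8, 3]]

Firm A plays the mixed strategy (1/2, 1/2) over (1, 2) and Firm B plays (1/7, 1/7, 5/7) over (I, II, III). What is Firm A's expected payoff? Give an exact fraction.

47/14

Against (1/7, 1/7, 5/7), each row's expected payoff is 1: 17/7; 2: 30/7.
Taking the (1/2, 1/2)-weighted average: (1/2)·(17/7) + (1/2)·(30/7) = 47/14.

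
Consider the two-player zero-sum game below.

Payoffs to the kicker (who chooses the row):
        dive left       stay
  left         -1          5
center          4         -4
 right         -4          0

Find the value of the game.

Row right is strictly dominated by row left, so the kicker never plays it.
The remaining 2×2 game on (left, center) × (dive left, stay) has no saddle point. Let the kicker play left with probability p; indifference gives −p + 4(1−p) = 5p − 4(1−p), so p = 4/7.
Similarly the goalkeeper's optimal q on dive left is 9/14, and the value is -1·(9/14) + (5)·(5/14) = 8/7.

8/7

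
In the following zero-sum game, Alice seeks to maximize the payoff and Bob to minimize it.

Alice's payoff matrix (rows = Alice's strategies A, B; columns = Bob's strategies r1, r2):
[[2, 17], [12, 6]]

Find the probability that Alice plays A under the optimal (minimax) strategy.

Row minima are 2 and 6, so Alice's maximin is 6; column maxima are 12 and 17, so Bob's minimax is 12. These differ, so the equilibrium is in mixed strategies.
Let Alice play A with probability p. Bob is indifferent when 2p + 12(1−p) = 17p + 6(1−p), giving p = 2/7.

2/7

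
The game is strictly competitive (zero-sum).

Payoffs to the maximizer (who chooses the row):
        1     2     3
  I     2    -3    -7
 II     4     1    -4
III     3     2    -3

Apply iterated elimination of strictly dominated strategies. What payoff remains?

Row I is strictly dominated by row II (4>2, 1>-3, -4>-7); eliminate I.
Column 1 is strictly dominated by 2 for the minimizer (1<4, 2<3); eliminate 1.
Column 2 is strictly dominated by 3 for the minimizer (-4<1, -3<2); eliminate 2.
Row II is strictly dominated by row III (-3>-4); eliminate II.
Only (III, 3) remains, with payoff -3.

-3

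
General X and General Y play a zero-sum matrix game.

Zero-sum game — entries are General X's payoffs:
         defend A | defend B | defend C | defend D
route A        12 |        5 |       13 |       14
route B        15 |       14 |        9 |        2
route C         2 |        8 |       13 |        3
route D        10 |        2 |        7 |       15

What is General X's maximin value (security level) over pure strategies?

5

The worst-case payoff for each row is route A: 5, route B: 2, route C: 2, route D: 2.
The best of these is 5.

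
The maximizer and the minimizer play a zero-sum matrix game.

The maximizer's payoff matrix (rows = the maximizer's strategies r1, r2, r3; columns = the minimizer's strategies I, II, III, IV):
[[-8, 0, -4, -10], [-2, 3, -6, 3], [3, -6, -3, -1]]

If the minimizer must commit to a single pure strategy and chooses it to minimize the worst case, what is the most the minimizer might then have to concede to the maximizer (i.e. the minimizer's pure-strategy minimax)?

-3

The worst case (largest entry) in each column is I: 3, II: 3, III: -3, IV: 3.
The best (smallest) of these is -3.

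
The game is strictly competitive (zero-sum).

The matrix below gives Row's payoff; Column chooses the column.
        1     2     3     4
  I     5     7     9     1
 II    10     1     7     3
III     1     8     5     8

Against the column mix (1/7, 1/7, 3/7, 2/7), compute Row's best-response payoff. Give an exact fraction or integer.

41/7

I: (5)·(1/7) + (7)·(1/7) + (9)·(3/7) + (1)·(2/7) = 41/7.
II: (10)·(1/7) + (1)·(1/7) + (7)·(3/7) + (3)·(2/7) = 38/7.
III: (1)·(1/7) + (8)·(1/7) + (5)·(3/7) + (8)·(2/7) = 40/7.
The best pure response is I with expected payoff 41/7.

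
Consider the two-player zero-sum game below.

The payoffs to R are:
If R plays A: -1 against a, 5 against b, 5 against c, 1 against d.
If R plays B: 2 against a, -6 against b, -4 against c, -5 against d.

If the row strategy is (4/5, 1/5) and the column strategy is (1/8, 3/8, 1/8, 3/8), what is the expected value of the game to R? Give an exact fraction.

Against (1/8, 3/8, 1/8, 3/8), each row's expected payoff is A: 11/4; B: -35/8.
Taking the (4/5, 1/5)-weighted average: (4/5)·(11/4) + (1/5)·(-35/8) = 53/40.

53/40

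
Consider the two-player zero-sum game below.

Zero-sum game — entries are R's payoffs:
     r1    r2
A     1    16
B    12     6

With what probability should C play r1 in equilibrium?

10/21

Row minima are 1 and 6, so R's maximin is 6; column maxima are 12 and 16, so C's minimax is 12. These differ, so the equilibrium is in mixed strategies.
Let C play r1 with probability q. R is indifferent when q + 16(1−q) = 12q + 6(1−q), giving q = 10/21.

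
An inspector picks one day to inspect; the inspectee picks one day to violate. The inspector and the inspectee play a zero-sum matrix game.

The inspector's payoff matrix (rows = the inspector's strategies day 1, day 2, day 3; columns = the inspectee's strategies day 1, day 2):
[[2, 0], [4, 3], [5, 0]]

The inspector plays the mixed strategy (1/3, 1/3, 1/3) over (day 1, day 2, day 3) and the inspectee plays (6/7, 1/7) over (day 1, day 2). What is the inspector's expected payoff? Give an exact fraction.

23/7

Against (6/7, 1/7), each row's expected payoff is day 1: 12/7; day 2: 27/7; day 3: 30/7.
Taking the (1/3, 1/3, 1/3)-weighted average: (1/3)·(12/7) + (1/3)·(27/7) + (1/3)·(30/7) = 23/7.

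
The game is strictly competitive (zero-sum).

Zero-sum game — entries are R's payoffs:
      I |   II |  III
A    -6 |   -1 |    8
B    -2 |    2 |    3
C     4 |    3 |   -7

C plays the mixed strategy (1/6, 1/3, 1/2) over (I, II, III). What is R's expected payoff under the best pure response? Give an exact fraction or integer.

8/3

A: (-6)·(1/6) + (-1)·(1/3) + (8)·(1/2) = 8/3.
B: (-2)·(1/6) + (2)·(1/3) + (3)·(1/2) = 11/6.
C: (4)·(1/6) + (3)·(1/3) + (-7)·(1/2) = -11/6.
The best pure response is A with expected payoff 8/3.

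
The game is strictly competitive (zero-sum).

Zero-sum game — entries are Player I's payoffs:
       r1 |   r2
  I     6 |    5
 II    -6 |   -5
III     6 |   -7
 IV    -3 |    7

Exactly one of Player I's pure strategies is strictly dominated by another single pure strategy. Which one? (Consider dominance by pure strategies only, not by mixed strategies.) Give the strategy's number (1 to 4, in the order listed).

Compare II with I: 6 > -6, 5 > -5.
So I strictly dominates II for Player I; II is strictly dominated.

2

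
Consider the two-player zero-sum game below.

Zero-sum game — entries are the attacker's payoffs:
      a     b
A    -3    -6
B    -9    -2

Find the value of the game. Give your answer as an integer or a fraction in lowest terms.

-24/5

Row minima are -6 and -9, so the attacker's maximin is -6; column maxima are -3 and -2, so the defender's minimax is -3. These differ, so the equilibrium is in mixed strategies.
Let the attacker play A with probability p. The defender is indifferent when −3p − 9(1−p) = −6p − 2(1−p), giving p = 7/10.
Let the defender play a with probability q. The attacker is indifferent when −3q − 6(1−q) = −9q − 2(1−q), giving q = 2/5.
The value is -3·(2/5) + (-6)·(3/5) = -24/5.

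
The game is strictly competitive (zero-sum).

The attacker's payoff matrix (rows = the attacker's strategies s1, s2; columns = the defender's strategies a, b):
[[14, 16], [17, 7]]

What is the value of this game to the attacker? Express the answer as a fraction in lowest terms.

Row minima are 14 and 7, so the attacker's maximin is 14; column maxima are 17 and 16, so the defender's minimax is 16. These differ, so the equilibrium is in mixed strategies.
Let the attacker play s1 with probability p. The defender is indifferent when 14p + 17(1−p) = 16p + 7(1−p), giving p = 5/6.
Let the defender play a with probability q. The attacker is indifferent when 14q + 16(1−q) = 17q + 7(1−q), giving q = 3/4.
The value is 14·(3/4) + (16)·(1/4) = 29/2.

29/2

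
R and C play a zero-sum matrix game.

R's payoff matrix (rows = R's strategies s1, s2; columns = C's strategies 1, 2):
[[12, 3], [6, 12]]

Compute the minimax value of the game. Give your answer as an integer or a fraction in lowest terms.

42/5

Row minima are 3 and 6, so R's maximin is 6; column maxima are 12 and 12, so C's minimax is 12. These differ, so the equilibrium is in mixed strategies.
Let R play s1 with probability p. C is indifferent when 12p + 6(1−p) = 3p + 12(1−p), giving p = 2/5.
Let C play 1 with probability q. R is indifferent when 12q + 3(1−q) = 6q + 12(1−q), giving q = 3/5.
The value is 12·(3/5) + (3)·(2/5) = 42/5.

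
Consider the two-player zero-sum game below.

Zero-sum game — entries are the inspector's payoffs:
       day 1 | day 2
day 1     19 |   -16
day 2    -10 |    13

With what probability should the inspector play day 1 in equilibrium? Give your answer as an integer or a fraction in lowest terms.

Row minima are -16 and -10, so the inspector's maximin is -10; column maxima are 19 and 13, so the inspectee's minimax is 13. These differ, so the equilibrium is in mixed strategies.
Let the inspector play day 1 with probability p. The inspectee is indifferent when 19p − 10(1−p) = −16p + 13(1−p), giving p = 23/58.

23/58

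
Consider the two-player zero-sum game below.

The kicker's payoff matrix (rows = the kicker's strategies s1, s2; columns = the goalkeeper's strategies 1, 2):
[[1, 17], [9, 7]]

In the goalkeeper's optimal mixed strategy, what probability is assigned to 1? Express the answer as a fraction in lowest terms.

Row minima are 1 and 7, so the kicker's maximin is 7; column maxima are 9 and 17, so the goalkeeper's minimax is 9. These differ, so the equilibrium is in mixed strategies.
Let the goalkeeper play 1 with probability q. The kicker is indifferent when q + 17(1−q) = 9q + 7(1−q), giving q = 5/9.

5/9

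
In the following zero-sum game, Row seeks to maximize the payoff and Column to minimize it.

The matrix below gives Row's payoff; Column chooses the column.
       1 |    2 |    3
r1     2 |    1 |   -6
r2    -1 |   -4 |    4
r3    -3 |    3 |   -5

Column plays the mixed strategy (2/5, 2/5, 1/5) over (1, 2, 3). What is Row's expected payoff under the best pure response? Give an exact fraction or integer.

r1: (2)·(2/5) + (1)·(2/5) + (-6)·(1/5) = 0.
r2: (-1)·(2/5) + (-4)·(2/5) + (4)·(1/5) = -6/5.
r3: (-3)·(2/5) + (3)·(2/5) + (-5)·(1/5) = -1.
The best pure response is r1 with expected payoff 0.

0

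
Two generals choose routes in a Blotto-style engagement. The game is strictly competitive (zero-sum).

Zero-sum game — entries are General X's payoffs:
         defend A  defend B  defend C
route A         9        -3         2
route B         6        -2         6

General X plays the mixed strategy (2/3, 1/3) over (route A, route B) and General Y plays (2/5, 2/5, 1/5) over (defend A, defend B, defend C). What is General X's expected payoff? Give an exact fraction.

14/5

Against (2/5, 2/5, 1/5), each row's expected payoff is route A: 14/5; route B: 14/5.
Taking the (2/3, 1/3)-weighted average: (2/3)·(14/5) + (1/3)·(14/5) = 14/5.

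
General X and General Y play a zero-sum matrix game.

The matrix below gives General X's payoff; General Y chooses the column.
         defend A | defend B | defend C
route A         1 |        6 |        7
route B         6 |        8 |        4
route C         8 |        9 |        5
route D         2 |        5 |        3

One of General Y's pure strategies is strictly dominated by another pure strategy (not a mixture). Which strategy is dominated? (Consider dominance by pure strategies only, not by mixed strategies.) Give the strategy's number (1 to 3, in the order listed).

2

General Y prefers columns that give General X less. Compare defend B with defend A: 1 < 6, 6 < 8, 8 < 9, 2 < 5.
So defend A strictly dominates defend B for General Y; defend B is strictly dominated.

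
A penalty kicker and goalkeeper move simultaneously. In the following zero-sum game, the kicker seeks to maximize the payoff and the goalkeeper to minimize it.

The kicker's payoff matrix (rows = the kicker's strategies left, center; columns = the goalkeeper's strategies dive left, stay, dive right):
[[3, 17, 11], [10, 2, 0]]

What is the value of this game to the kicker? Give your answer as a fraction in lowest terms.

Column stay is strictly dominated by dive right for the goalkeeper (it gives the kicker more in every row).
The remaining 2×2 game on (left, center) × (dive left, dive right) has no saddle point. Let the kicker play left with probability p; indifference gives 3p + 10(1−p) = 11p, so p = 5/9.
Similarly the goalkeeper's optimal q on dive left is 11/18, and the value is 3·(11/18) + (11)·(7/18) = 55/9.

55/9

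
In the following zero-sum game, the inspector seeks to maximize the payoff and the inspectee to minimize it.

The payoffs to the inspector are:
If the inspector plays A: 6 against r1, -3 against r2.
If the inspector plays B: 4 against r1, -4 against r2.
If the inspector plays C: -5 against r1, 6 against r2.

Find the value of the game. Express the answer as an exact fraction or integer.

21/20

Row B is strictly dominated by row A, so the inspector never plays it.
The remaining 2×2 game on (A, C) × (r1, r2) has no saddle point. Let the inspector play A with probability p; indifference gives 6p − 5(1−p) = −3p + 6(1−p), so p = 11/20.
Similarly the inspectee's optimal q on r1 is 9/20, and the value is 6·(9/20) + (-3)·(11/20) = 21/20.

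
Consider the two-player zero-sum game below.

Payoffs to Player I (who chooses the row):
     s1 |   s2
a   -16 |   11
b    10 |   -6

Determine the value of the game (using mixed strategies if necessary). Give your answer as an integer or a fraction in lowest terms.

Row minima are -16 and -6, so Player I's maximin is -6; column maxima are 10 and 11, so Player II's minimax is 10. These differ, so the equilibrium is in mixed strategies.
Let Player I play a with probability p. Player II is indifferent when −16p + 10(1−p) = 11p − 6(1−p), giving p = 16/43.
Let Player II play s1 with probability q. Player I is indifferent when −16q + 11(1−q) = 10q − 6(1−q), giving q = 17/43.
The value is -16·(17/43) + (11)·(26/43) = 14/43.

14/43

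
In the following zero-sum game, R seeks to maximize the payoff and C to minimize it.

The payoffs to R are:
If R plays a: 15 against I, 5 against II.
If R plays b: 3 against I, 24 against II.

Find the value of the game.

Row minima are 5 and 3, so R's maximin is 5; column maxima are 15 and 24, so C's minimax is 15. These differ, so the equilibrium is in mixed strategies.
Let R play a with probability p. C is indifferent when 15p + 3(1−p) = 5p + 24(1−p), giving p = 21/31.
Let C play I with probability q. R is indifferent when 15q + 5(1−q) = 3q + 24(1−q), giving q = 19/31.
The value is 15·(19/31) + (5)·(12/31) = 345/31.

345/31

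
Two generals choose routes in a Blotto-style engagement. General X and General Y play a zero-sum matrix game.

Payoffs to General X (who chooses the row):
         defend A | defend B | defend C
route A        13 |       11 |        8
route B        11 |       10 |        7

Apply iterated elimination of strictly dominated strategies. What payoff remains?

Row route B is strictly dominated by row route A (13>11, 11>10, 8>7); eliminate route B.
Column defend B is strictly dominated by defend C for General Y (8<11); eliminate defend B.
Column defend A is strictly dominated by defend C for General Y (8<13); eliminate defend A.
Only (route A, defend C) remains, with payoff 8.

8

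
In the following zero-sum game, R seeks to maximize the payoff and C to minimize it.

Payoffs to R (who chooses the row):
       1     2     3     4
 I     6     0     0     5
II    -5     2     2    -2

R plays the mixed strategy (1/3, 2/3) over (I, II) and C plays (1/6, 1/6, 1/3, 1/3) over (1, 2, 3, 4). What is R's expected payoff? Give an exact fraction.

Against (1/6, 1/6, 1/3, 1/3), each row's expected payoff is I: 8/3; II: -1/2.
Taking the (1/3, 2/3)-weighted average: (1/3)·(8/3) + (2/3)·(-1/2) = 5/9.

5/9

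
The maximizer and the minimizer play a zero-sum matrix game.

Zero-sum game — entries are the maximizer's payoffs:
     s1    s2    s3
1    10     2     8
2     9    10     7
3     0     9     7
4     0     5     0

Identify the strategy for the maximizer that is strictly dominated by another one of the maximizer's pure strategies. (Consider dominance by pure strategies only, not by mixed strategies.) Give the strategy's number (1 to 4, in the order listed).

4

Compare 4 with 2: 9 > 0, 10 > 5, 7 > 0.
So 2 strictly dominates 4 for the maximizer; 4 is strictly dominated.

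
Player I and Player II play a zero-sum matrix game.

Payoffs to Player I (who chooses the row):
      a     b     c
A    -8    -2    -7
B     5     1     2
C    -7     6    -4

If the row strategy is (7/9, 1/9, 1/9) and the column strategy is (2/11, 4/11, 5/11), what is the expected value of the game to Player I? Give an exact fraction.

-133/33

Against (2/11, 4/11, 5/11), each row's expected payoff is A: -59/11; B: 24/11; C: -10/11.
Taking the (7/9, 1/9, 1/9)-weighted average: (7/9)·(-59/11) + (1/9)·(24/11) + (1/9)·(-10/11) = -133/33.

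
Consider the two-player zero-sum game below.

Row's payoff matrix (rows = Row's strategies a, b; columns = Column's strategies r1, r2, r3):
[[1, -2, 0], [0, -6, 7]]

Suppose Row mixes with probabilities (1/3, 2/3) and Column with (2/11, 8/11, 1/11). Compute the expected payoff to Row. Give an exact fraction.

-32/11

Against (2/11, 8/11, 1/11), each row's expected payoff is a: -14/11; b: -41/11.
Taking the (1/3, 2/3)-weighted average: (1/3)·(-14/11) + (2/3)·(-41/11) = -32/11.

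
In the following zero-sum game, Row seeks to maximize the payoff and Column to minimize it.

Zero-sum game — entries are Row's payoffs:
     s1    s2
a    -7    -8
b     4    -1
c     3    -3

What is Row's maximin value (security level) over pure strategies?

The worst-case payoff for each row is a: -8, b: -1, c: -3.
The best of these is -1.

-1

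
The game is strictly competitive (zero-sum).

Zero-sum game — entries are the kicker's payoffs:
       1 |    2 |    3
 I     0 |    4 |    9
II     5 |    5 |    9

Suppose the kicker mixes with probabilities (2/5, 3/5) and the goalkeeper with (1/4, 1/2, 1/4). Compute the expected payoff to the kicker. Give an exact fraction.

Against (1/4, 1/2, 1/4), each row's expected payoff is I: 17/4; II: 6.
Taking the (2/5, 3/5)-weighted average: (2/5)·(17/4) + (3/5)·(6) = 53/10.

53/10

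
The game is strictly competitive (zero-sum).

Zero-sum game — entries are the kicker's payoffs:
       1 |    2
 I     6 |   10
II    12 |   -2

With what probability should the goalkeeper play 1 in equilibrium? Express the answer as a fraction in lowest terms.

Row minima are 6 and -2, so the kicker's maximin is 6; column maxima are 12 and 10, so the goalkeeper's minimax is 10. These differ, so the equilibrium is in mixed strategies.
Let the goalkeeper play 1 with probability q. The kicker is indifferent when 6q + 10(1−q) = 12q − 2(1−q), giving q = 2/3.

2/3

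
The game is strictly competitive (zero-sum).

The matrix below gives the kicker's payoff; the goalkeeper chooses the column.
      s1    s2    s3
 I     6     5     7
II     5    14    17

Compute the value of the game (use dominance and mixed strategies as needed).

Column s3 is strictly dominated by s2 for the goalkeeper (it gives the kicker more in every row).
The remaining 2×2 game on (I, II) × (s1, s2) has no saddle point. Let the kicker play I with probability p; indifference gives 6p + 5(1−p) = 5p + 14(1−p), so p = 9/10.
Similarly the goalkeeper's optimal q on s1 is 9/10, and the value is 6·(9/10) + (5)·(1/10) = 59/10.

59/10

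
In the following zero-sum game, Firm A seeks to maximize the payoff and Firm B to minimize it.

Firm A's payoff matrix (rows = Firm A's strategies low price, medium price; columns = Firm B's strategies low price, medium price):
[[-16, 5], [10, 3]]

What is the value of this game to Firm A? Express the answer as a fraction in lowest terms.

7/2

Row minima are -16 and 3, so Firm A's maximin is 3; column maxima are 10 and 5, so Firm B's minimax is 5. These differ, so the equilibrium is in mixed strategies.
Let Firm A play low price with probability p. Firm B is indifferent when −16p + 10(1−p) = 5p + 3(1−p), giving p = 1/4.
Let Firm B play low price with probability q. Firm A is indifferent when −16q + 5(1−q) = 10q + 3(1−q), giving q = 1/14.
The value is -16·(1/14) + (5)·(13/14) = 7/2.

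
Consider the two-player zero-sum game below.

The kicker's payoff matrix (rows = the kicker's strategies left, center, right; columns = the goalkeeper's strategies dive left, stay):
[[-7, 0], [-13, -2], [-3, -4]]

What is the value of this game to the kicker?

-7/2

Row center is strictly dominated by row left, so the kicker never plays it.
The remaining 2×2 game on (left, right) × (dive left, stay) has no saddle point. Let the kicker play left with probability p; indifference gives −7p − 3(1−p) = −4(1−p), so p = 1/8.
Similarly the goalkeeper's optimal q on dive left is 1/2, and the value is -7·(1/2) + (0)·(1/2) = -7/2.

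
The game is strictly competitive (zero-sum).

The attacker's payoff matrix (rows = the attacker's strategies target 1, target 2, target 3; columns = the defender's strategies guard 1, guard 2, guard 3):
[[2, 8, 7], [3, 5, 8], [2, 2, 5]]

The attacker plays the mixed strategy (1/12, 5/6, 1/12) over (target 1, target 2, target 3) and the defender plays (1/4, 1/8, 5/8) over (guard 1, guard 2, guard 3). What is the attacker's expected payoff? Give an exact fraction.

49/8

Against (1/4, 1/8, 5/8), each row's expected payoff is target 1: 47/8; target 2: 51/8; target 3: 31/8.
Taking the (1/12, 5/6, 1/12)-weighted average: (1/12)·(47/8) + (5/6)·(51/8) + (1/12)·(31/8) = 49/8.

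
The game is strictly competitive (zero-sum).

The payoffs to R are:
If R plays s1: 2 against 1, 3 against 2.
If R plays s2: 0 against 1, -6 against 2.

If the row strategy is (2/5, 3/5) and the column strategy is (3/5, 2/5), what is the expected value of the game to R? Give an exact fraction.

Against (3/5, 2/5), each row's expected payoff is s1: 12/5; s2: -12/5.
Taking the (2/5, 3/5)-weighted average: (2/5)·(12/5) + (3/5)·(-12/5) = -12/25.

-12/25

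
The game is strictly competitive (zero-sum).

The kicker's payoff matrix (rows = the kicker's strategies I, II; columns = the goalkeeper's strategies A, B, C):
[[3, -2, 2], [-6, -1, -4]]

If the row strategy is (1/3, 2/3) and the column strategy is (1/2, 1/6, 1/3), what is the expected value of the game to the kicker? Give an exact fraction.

-43/18

Against (1/2, 1/6, 1/3), each row's expected payoff is I: 11/6; II: -9/2.
Taking the (1/3, 2/3)-weighted average: (1/3)·(11/6) + (2/3)·(-9/2) = -43/18.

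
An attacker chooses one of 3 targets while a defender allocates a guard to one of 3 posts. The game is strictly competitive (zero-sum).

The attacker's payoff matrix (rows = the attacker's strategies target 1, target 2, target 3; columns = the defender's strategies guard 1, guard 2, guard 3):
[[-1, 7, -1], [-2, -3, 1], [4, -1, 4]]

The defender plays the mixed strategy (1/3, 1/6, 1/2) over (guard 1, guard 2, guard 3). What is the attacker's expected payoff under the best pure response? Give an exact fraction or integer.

19/6

target 1: (-1)·(1/3) + (7)·(1/6) + (-1)·(1/2) = 1/3.
target 2: (-2)·(1/3) + (-3)·(1/6) + (1)·(1/2) = -2/3.
target 3: (4)·(1/3) + (-1)·(1/6) + (4)·(1/2) = 19/6.
The best pure response is target 3 with expected payoff 19/6.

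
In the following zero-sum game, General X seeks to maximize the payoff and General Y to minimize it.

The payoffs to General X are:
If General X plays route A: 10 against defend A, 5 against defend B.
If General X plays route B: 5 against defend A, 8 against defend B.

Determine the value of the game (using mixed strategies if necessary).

Row minima are 5 and 5, so General X's maximin is 5; column maxima are 10 and 8, so General Y's minimax is 8. These differ, so the equilibrium is in mixed strategies.
Let General X play route A with probability p. General Y is indifferent when 10p + 5(1−p) = 5p + 8(1−p), giving p = 3/8.
Let General Y play defend A with probability q. General X is indifferent when 10q + 5(1−q) = 5q + 8(1−q), giving q = 3/8.
The value is 10·(3/8) + (5)·(5/8) = 55/8.

55/8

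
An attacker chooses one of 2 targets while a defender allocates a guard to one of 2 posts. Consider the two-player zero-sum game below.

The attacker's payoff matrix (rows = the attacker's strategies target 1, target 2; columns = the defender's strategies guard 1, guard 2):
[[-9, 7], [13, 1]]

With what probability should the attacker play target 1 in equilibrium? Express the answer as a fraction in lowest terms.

3/7

Row minima are -9 and 1, so the attacker's maximin is 1; column maxima are 13 and 7, so the defender's minimax is 7. These differ, so the equilibrium is in mixed strategies.
Let the attacker play target 1 with probability p. The defender is indifferent when −9p + 13(1−p) = 7p + (1−p), giving p = 3/7.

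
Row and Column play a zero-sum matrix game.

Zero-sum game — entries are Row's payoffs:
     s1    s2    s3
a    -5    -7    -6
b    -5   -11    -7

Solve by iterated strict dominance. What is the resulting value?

-7

Column s3 is strictly dominated by s2 for Column (-7<-6, -11<-7); eliminate s3.
Column s1 is strictly dominated by s2 for Column (-7<-5, -11<-5); eliminate s1.
Row b is strictly dominated by row a (-7>-11); eliminate b.
Only (a, s2) remains, with payoff -7.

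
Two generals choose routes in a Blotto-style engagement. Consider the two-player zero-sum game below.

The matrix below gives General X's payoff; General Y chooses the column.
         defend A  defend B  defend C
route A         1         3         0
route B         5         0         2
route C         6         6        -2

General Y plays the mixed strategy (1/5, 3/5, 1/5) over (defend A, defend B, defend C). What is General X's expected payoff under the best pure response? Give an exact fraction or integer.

route A: (1)·(1/5) + (3)·(3/5) + (0)·(1/5) = 2.
route B: (5)·(1/5) + (0)·(3/5) + (2)·(1/5) = 7/5.
route C: (6)·(1/5) + (6)·(3/5) + (-2)·(1/5) = 22/5.
The best pure response is route C with expected payoff 22/5.

22/5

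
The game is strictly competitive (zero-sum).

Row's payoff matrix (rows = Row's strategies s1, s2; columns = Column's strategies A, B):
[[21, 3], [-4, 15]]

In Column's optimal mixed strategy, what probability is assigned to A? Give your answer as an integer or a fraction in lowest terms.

Row minima are 3 and -4, so Row's maximin is 3; column maxima are 21 and 15, so Column's minimax is 15. These differ, so the equilibrium is in mixed strategies.
Let Column play A with probability q. Row is indifferent when 21q + 3(1−q) = −4q + 15(1−q), giving q = 12/37.

12/37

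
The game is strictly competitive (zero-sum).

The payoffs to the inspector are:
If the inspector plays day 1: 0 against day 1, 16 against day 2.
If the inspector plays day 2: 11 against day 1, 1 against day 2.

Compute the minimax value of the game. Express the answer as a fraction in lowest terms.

88/13

Row minima are 0 and 1, so the inspector's maximin is 1; column maxima are 11 and 16, so the inspectee's minimax is 11. These differ, so the equilibrium is in mixed strategies.
Let the inspector play day 1 with probability p. The inspectee is indifferent when 11(1−p) = 16p + (1−p), giving p = 5/13.
Let the inspectee play day 1 with probability q. The inspector is indifferent when 16(1−q) = 11q + (1−q), giving q = 15/26.
The value is 0·(15/26) + (16)·(11/26) = 88/13.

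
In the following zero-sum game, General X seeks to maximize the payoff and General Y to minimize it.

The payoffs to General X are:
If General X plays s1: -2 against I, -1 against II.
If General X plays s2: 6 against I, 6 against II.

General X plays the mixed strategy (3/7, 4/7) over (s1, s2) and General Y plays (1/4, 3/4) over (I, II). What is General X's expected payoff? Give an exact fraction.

Against (1/4, 3/4), each row's expected payoff is s1: -5/4; s2: 6.
Taking the (3/7, 4/7)-weighted average: (3/7)·(-5/4) + (4/7)·(6) = 81/28.

81/28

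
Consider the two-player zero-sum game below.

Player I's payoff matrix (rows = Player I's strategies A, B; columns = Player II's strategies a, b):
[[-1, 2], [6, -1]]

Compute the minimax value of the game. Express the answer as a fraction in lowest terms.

11/10

Row minima are -1 and -1, so Player I's maximin is -1; column maxima are 6 and 2, so Player II's minimax is 2. These differ, so the equilibrium is in mixed strategies.
Let Player I play A with probability p. Player II is indifferent when −p + 6(1−p) = 2p − (1−p), giving p = 7/10.
Let Player II play a with probability q. Player I is indifferent when −q + 2(1−q) = 6q − (1−q), giving q = 3/10.
The value is -1·(3/10) + (2)·(7/10) = 11/10.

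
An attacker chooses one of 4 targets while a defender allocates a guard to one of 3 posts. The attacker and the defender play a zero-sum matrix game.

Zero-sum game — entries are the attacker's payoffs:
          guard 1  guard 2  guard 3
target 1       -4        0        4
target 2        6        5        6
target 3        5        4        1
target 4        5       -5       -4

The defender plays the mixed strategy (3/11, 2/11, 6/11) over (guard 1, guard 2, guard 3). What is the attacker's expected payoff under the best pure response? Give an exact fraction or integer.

64/11

target 1: (-4)·(3/11) + (0)·(2/11) + (4)·(6/11) = 12/11.
target 2: (6)·(3/11) + (5)·(2/11) + (6)·(6/11) = 64/11.
target 3: (5)·(3/11) + (4)·(2/11) + (1)·(6/11) = 29/11.
target 4: (5)·(3/11) + (-5)·(2/11) + (-4)·(6/11) = -19/11.
The best pure response is target 2 with expected payoff 64/11.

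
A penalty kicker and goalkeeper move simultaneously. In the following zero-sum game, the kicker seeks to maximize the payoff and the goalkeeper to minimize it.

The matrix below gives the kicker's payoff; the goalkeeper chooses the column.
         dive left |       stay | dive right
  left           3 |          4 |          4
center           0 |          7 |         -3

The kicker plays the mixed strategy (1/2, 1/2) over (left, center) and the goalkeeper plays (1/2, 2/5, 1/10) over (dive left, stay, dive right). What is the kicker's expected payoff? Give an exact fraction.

3

Against (1/2, 2/5, 1/10), each row's expected payoff is left: 7/2; center: 5/2.
Taking the (1/2, 1/2)-weighted average: (1/2)·(7/2) + (1/2)·(5/2) = 3.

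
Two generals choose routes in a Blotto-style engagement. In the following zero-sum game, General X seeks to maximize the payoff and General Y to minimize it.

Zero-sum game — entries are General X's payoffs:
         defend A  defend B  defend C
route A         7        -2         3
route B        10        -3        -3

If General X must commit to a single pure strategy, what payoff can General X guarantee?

The worst-case payoff for each row is route A: -2, route B: -3.
The best of these is -2.

-2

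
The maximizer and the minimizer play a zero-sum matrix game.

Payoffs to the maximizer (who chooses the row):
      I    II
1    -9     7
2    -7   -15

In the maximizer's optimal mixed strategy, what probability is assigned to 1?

Row minima are -9 and -15, so the maximizer's maximin is -9; column maxima are -7 and 7, so the minimizer's minimax is -7. These differ, so the equilibrium is in mixed strategies.
Let the maximizer play 1 with probability p. The minimizer is indifferent when −9p − 7(1−p) = 7p − 15(1−p), giving p = 1/3.

1/3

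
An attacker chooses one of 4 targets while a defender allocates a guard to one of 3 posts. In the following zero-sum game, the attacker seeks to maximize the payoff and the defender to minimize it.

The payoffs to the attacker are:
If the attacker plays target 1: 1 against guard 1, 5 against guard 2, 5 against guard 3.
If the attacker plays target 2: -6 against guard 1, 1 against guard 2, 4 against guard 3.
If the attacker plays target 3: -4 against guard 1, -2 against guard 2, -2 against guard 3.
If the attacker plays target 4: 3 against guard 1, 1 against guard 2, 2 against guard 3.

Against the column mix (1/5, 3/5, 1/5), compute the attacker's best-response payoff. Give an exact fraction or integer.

target 1: (1)·(1/5) + (5)·(3/5) + (5)·(1/5) = 21/5.
target 2: (-6)·(1/5) + (1)·(3/5) + (4)·(1/5) = 1/5.
target 3: (-4)·(1/5) + (-2)·(3/5) + (-2)·(1/5) = -12/5.
target 4: (3)·(1/5) + (1)·(3/5) + (2)·(1/5) = 8/5.
The best pure response is target 1 with expected payoff 21/5.

21/5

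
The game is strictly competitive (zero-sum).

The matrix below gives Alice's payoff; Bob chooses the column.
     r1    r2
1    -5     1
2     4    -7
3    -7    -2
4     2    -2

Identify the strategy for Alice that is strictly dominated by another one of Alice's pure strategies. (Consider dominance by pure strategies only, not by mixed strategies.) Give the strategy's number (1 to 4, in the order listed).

Compare 3 with 1: -5 > -7, 1 > -2.
So 1 strictly dominates 3 for Alice; 3 is strictly dominated.

3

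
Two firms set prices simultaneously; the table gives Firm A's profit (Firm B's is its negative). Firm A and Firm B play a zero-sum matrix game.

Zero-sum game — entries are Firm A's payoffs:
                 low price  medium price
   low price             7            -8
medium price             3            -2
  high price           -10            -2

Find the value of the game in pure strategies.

Row minima: -8, -2, -10 → Firm A's maximin is -2.
Column maxima: 7, -2 → Firm B's minimax is -2.
They coincide at (medium price, medium price), so the value is -2.

-2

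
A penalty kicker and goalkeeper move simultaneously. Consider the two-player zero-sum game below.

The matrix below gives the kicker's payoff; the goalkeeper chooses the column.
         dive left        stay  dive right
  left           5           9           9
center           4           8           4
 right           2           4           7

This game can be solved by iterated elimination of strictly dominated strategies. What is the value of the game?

5

Row center is strictly dominated by row left (5>4, 9>8, 9>4); eliminate center.
Column stay is strictly dominated by dive left for the goalkeeper (5<9, 2<4); eliminate stay.
Row right is strictly dominated by row left (5>2, 9>7); eliminate right.
Column dive right is strictly dominated by dive left for the goalkeeper (5<9); eliminate dive right.
Only (left, dive left) remains, with payoff 5.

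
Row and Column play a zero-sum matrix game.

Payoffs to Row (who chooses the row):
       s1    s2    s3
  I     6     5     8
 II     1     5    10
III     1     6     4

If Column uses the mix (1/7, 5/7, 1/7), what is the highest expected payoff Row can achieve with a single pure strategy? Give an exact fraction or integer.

39/7

I: (6)·(1/7) + (5)·(5/7) + (8)·(1/7) = 39/7.
II: (1)·(1/7) + (5)·(5/7) + (10)·(1/7) = 36/7.
III: (1)·(1/7) + (6)·(5/7) + (4)·(1/7) = 5.
The best pure response is I with expected payoff 39/7.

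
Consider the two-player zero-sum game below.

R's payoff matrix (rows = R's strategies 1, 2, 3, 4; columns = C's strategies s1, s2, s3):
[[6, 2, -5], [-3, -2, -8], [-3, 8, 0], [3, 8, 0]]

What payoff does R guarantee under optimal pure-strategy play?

Row minima: -5, -8, -3, 0 → R's maximin is 0.
Column maxima: 6, 8, 0 → C's minimax is 0.
They coincide at (4, s3), so the value is 0.

0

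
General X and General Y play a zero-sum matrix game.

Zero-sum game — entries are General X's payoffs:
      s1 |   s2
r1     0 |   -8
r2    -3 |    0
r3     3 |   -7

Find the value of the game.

-21/13

Row r1 is strictly dominated by row r3, so General X never plays it.
The remaining 2×2 game on (r2, r3) × (s1, s2) has no saddle point. Let General X play r2 with probability p; indifference gives −3p + 3(1−p) = −7(1−p), so p = 10/13.
Similarly General Y's optimal q on s1 is 7/13, and the value is -3·(7/13) + (0)·(6/13) = -21/13.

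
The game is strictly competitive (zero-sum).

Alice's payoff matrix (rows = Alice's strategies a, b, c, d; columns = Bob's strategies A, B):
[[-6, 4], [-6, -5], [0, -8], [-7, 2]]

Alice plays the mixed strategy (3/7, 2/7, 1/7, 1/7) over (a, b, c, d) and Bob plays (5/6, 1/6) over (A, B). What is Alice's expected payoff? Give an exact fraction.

-9/2

Against (5/6, 1/6), each row's expected payoff is a: -13/3; b: -35/6; c: -4/3; d: -11/2.
Taking the (3/7, 2/7, 1/7, 1/7)-weighted average: (3/7)·(-13/3) + (2/7)·(-35/6) + (1/7)·(-4/3) + (1/7)·(-11/2) = -9/2.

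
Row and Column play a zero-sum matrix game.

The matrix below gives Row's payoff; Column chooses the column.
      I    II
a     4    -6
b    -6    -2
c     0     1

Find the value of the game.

Row b is strictly dominated by row c, so Row never plays it.
The remaining 2×2 game on (a, c) × (I, II) has no saddle point. Let Row play a with probability p; indifference gives 4p = −6p + (1−p), so p = 1/11.
Similarly Column's optimal q on I is 7/11, and the value is 4·(7/11) + (-6)·(4/11) = 4/11.

4/11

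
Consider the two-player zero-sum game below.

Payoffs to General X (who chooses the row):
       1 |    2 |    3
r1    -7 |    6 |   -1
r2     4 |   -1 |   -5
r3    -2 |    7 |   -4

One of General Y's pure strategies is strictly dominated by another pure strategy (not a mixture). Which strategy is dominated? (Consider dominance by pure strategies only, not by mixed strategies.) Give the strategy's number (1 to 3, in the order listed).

General Y prefers columns that give General X less. Compare 2 with 3: -1 < 6, -5 < -1, -4 < 7.
So 3 strictly dominates 2 for General Y; 2 is strictly dominated.

2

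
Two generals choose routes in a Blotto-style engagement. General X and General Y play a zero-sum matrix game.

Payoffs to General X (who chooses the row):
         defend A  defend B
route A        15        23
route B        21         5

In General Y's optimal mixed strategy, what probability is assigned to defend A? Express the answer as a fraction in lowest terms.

3/4

Row minima are 15 and 5, so General X's maximin is 15; column maxima are 21 and 23, so General Y's minimax is 21. These differ, so the equilibrium is in mixed strategies.
Let General Y play defend A with probability q. General X is indifferent when 15q + 23(1−q) = 21q + 5(1−q), giving q = 3/4.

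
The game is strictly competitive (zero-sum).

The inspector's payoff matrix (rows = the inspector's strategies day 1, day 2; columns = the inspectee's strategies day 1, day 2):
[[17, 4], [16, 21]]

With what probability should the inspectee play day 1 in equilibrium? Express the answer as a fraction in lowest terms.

17/18

Row minima are 4 and 16, so the inspector's maximin is 16; column maxima are 17 and 21, so the inspectee's minimax is 17. These differ, so the equilibrium is in mixed strategies.
Let the inspectee play day 1 with probability q. The inspector is indifferent when 17q + 4(1−q) = 16q + 21(1−q), giving q = 17/18.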